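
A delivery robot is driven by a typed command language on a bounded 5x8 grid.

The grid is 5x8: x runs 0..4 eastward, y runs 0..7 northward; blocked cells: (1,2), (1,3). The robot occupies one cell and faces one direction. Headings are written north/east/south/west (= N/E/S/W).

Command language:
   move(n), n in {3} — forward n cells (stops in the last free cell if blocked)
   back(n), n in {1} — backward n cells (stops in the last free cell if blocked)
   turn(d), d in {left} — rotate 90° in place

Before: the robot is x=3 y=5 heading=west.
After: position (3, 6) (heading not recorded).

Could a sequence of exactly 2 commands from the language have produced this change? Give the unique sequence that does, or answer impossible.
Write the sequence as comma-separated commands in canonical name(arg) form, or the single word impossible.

key: order matters: swapping turn(left) and back(1) lands elsewhere
begin: x=3 y=5 heading=west
t=1 turn(left) ⇒ x=3 y=5 heading=south
t=2 back(1) ⇒ x=3 y=6 heading=south
no other 2-command option fits: unique.

turn(left), back(1)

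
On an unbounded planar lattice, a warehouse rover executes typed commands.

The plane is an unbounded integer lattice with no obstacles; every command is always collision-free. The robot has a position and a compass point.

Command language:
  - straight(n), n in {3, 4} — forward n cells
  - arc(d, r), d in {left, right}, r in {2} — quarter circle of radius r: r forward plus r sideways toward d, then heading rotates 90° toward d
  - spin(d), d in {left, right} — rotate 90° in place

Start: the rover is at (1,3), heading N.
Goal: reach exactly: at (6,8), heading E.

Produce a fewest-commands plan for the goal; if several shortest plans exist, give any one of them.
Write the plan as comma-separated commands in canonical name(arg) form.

straight(3), arc(right, 2), straight(3)

initial: at (1,3), heading N
1. straight(3) → at (1,6), heading N
2. arc(right, 2) → at (3,8), heading E
3. straight(3) → at (6,8), heading E
shorter routes all fall short; 3 is best.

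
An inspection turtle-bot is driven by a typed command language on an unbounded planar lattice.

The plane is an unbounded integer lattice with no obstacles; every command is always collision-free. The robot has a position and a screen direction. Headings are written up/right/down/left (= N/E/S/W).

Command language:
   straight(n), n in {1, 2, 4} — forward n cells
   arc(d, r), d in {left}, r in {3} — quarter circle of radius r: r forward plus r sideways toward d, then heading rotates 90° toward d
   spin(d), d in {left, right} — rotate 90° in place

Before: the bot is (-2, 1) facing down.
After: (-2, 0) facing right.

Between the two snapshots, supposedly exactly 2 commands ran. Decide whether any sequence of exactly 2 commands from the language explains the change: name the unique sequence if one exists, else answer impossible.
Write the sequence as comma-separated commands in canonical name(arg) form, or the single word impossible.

straight(1), spin(left)

key: position moved to (-2,0) AND the heading swung to E — translation plus rotation needed
initial: (-2, 1) facing down
[1] after straight(1): (-2, 0) facing down
[2] after spin(left): (-2, 0) facing right
all 36 alternatives checked — unique.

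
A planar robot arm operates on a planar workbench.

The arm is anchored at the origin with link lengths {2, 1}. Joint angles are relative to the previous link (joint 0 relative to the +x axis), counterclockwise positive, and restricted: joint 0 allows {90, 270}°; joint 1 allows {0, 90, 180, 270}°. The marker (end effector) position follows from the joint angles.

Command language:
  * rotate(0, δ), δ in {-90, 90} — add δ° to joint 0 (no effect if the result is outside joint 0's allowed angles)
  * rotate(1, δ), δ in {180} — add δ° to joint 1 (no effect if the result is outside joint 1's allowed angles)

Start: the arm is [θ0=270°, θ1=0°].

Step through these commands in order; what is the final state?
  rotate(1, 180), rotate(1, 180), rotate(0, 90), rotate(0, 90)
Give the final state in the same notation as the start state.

[θ0=270°, θ1=0°]

begin: [θ0=270°, θ1=0°]
step 1 (rotate(1, 180)): [θ0=270°, θ1=180°]
step 2 (rotate(1, 180)): [θ0=270°, θ1=0°]
step 3 (rotate(0, 90)): [θ0=270°, θ1=0°]
step 4 (rotate(0, 90)): [θ0=270°, θ1=0°]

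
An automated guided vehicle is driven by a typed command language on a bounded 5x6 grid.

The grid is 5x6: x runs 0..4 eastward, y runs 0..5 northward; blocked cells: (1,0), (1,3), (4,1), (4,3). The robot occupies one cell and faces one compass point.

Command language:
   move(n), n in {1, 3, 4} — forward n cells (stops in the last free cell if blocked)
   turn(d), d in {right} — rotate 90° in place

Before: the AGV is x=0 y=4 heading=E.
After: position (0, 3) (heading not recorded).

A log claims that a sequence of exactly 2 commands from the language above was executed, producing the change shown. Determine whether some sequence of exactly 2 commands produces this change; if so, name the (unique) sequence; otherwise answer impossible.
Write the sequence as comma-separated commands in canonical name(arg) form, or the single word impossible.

key: order matters: swapping turn(right) and move(1) lands elsewhere
t0: x=0 y=4 heading=E
1. turn(right) → x=0 y=4 heading=S
2. move(1) → x=0 y=3 heading=S
all 16 alternatives checked — unique.

turn(right), move(1)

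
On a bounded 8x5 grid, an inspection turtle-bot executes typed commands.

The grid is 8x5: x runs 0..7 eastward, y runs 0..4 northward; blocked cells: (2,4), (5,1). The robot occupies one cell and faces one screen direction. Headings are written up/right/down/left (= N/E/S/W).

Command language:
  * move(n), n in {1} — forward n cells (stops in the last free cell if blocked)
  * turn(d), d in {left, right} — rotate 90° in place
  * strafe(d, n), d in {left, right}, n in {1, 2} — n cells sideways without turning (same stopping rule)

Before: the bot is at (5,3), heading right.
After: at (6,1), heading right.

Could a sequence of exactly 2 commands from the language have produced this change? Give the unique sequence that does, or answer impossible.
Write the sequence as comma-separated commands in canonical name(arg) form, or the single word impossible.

key: still facing E at the end — nothing in the sequence rotates
begin: at (5,3), heading right
1. move(1) → at (6,3), heading right
2. strafe(right, 2) → at (6,1), heading right
no rival 2-sequence matches.

move(1), strafe(right, 2)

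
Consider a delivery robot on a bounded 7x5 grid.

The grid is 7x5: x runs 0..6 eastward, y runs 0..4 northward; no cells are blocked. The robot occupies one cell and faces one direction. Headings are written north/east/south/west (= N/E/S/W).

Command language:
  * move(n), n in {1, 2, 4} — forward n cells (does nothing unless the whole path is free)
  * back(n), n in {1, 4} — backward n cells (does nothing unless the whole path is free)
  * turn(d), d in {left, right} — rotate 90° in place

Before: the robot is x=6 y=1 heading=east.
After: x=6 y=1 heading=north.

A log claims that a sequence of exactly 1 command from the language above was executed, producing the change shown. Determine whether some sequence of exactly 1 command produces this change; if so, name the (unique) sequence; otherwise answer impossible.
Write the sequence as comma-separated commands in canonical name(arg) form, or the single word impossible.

turn(left)

key: (6,1) unchanged — the single command moves nothing
from: x=6 y=1 heading=east
1. turn(left) → x=6 y=1 heading=north
uniquely the one of 7 1-step routes that fits.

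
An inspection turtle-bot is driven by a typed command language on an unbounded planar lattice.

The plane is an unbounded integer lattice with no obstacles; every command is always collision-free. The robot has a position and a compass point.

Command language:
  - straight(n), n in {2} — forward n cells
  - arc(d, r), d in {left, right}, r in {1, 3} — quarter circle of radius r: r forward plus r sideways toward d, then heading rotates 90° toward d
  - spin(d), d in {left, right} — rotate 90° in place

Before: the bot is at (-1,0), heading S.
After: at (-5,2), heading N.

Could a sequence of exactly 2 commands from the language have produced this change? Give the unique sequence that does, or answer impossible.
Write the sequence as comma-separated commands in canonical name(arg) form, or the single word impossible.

arc(right, 1), arc(right, 3)

key: cell and facing (now N) both changed — the 2 commands mix motion and turning
start: at (-1,0), heading S
t=1 arc(right, 1) ⇒ at (-2,-1), heading W
t=2 arc(right, 3) ⇒ at (-5,2), heading N
no other 2-command option fits: unique.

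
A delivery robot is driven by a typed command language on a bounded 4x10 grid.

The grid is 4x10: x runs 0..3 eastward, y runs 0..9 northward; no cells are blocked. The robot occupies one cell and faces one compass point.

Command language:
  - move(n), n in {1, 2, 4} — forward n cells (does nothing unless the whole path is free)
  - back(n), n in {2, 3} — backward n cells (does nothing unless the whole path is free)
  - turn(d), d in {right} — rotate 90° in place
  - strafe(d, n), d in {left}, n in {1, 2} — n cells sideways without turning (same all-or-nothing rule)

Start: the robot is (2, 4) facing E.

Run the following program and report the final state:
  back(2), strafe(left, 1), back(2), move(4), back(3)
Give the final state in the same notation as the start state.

(0, 5) facing E

from: (2, 4) facing E
step 1 (back(2)): (0, 4) facing E
step 2 (strafe(left, 1)): (0, 5) facing E
step 3 (back(2)): (0, 5) facing E
step 4 (move(4)): (0, 5) facing E
step 5 (back(3)): (0, 5) facing E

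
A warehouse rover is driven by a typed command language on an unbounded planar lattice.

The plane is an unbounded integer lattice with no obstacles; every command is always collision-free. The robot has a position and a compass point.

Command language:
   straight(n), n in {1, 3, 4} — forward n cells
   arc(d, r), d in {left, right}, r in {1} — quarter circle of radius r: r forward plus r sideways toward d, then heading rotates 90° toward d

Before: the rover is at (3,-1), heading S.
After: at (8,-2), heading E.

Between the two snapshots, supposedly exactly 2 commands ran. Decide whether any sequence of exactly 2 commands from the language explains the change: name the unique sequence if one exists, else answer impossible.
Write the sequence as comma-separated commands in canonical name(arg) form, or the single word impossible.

arc(left, 1), straight(4)

key: running straight(4) before arc(left, 1) would end elsewhere — order is forced
start: at (3,-1), heading S
t=1 arc(left, 1) ⇒ at (4,-2), heading E
t=2 straight(4) ⇒ at (8,-2), heading E
all 25 alternatives checked — unique.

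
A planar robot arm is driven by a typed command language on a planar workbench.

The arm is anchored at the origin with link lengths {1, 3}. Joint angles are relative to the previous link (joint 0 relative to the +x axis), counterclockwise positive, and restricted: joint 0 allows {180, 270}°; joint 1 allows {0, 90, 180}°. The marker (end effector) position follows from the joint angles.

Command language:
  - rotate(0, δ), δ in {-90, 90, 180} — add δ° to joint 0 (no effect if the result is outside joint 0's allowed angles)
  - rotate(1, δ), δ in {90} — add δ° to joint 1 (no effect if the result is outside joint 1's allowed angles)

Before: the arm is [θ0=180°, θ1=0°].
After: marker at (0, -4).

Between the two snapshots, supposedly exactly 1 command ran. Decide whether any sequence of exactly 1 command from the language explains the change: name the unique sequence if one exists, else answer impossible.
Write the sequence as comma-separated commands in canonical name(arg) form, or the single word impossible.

rotate(0, 90)

begin: [θ0=180°, θ1=0°]
1. rotate(0, 90) → [θ0=270°, θ1=0°]
all 4 alternatives checked — unique.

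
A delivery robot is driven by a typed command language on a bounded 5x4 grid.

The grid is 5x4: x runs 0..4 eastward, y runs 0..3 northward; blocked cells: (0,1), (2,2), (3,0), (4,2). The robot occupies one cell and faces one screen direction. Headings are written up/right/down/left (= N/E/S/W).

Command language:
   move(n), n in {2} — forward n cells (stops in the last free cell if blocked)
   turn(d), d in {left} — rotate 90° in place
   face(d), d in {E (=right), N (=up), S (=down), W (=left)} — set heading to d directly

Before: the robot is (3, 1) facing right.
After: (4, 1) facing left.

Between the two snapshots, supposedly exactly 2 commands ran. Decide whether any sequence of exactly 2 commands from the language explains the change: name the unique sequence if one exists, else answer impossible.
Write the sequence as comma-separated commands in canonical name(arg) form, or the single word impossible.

key: position moved to (4,1) AND the heading swung to W — translation plus rotation needed
initial: (3, 1) facing right
1. move(2) → (4, 1) facing right
2. face(W) → (4, 1) facing left
all 36 alternatives checked — unique.

move(2), face(W)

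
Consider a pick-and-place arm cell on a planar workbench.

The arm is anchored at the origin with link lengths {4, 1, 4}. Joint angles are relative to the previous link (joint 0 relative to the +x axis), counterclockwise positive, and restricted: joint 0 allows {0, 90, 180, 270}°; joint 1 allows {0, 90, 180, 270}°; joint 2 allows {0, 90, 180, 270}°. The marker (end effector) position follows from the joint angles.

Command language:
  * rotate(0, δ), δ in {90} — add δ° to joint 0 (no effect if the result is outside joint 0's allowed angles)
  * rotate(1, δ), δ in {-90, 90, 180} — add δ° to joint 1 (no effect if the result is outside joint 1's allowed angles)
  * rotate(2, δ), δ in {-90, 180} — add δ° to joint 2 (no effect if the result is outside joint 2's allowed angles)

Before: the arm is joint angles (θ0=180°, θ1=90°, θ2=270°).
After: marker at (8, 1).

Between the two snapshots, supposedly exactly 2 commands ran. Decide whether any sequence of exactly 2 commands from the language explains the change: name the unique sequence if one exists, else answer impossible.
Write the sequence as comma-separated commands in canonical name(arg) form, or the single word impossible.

begin: joint angles (θ0=180°, θ1=90°, θ2=270°)
step 1 (rotate(0, 90)): joint angles (θ0=270°, θ1=90°, θ2=270°)
step 2 (rotate(0, 90)): joint angles (θ0=0°, θ1=90°, θ2=270°)
uniquely the one of 36 2-step routes that fits.

rotate(0, 90), rotate(0, 90)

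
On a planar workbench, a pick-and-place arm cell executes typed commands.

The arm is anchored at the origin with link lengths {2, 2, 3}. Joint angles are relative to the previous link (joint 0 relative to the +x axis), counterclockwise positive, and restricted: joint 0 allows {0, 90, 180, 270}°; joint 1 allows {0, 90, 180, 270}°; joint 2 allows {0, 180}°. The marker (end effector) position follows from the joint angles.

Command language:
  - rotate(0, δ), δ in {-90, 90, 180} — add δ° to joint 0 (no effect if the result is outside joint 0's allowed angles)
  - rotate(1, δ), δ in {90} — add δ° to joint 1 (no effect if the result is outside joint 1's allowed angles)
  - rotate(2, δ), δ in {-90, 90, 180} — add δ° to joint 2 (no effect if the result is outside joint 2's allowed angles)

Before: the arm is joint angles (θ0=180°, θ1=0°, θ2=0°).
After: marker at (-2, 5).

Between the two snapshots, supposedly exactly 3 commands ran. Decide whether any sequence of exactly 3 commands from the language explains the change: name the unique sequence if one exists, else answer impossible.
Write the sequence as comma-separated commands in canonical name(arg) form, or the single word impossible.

initial: joint angles (θ0=180°, θ1=0°, θ2=0°)
1. rotate(1, 90) → joint angles (θ0=180°, θ1=90°, θ2=0°)
2. rotate(1, 90) → joint angles (θ0=180°, θ1=180°, θ2=0°)
3. rotate(1, 90) → joint angles (θ0=180°, θ1=270°, θ2=0°)
no rival 3-sequence matches.

rotate(1, 90), rotate(1, 90), rotate(1, 90)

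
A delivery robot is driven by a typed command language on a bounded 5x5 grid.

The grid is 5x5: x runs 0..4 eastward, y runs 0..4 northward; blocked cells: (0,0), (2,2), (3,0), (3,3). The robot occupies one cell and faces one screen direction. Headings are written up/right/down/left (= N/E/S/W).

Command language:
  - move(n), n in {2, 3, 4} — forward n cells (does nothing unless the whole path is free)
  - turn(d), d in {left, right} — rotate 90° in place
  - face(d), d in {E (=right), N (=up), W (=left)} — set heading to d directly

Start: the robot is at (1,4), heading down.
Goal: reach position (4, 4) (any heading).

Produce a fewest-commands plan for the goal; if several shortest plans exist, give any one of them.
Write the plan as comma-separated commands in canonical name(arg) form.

face(E), move(3)

begin: at (1,4), heading down
t=1 face(E) ⇒ at (1,4), heading right
t=2 move(3) ⇒ at (4,4), heading right
no 1-step plan works, so 2 is optimal.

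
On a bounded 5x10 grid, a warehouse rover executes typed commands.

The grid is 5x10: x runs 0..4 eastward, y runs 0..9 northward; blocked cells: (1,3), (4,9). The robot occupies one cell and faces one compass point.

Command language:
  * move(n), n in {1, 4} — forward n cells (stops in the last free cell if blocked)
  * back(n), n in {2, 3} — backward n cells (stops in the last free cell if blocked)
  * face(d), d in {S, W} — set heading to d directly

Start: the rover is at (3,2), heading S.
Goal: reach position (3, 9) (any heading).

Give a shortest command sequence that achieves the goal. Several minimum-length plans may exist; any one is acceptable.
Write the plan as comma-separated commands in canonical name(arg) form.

back(3), back(3), back(3)

start: at (3,2), heading S
[1] after back(3): at (3,5), heading S
[2] after back(3): at (3,8), heading S
[3] after back(3): at (3,9), heading S
shorter routes all fall short; 3 is best.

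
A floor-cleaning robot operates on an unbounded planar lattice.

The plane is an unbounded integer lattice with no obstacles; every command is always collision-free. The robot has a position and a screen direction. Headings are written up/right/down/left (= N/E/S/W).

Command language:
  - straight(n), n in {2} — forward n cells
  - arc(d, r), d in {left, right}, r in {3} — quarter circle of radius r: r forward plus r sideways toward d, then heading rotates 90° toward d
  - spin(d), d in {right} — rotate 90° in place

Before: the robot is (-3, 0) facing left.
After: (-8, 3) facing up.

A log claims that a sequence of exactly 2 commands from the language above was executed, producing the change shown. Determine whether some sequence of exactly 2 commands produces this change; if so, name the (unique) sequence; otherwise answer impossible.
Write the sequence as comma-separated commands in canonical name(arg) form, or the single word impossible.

straight(2), arc(right, 3)

key: position moved to (-8,3) AND the heading swung to N — translation plus rotation needed
from: (-3, 0) facing left
step 1 (straight(2)): (-5, 0) facing left
step 2 (arc(right, 3)): (-8, 3) facing up
no rival 2-sequence matches.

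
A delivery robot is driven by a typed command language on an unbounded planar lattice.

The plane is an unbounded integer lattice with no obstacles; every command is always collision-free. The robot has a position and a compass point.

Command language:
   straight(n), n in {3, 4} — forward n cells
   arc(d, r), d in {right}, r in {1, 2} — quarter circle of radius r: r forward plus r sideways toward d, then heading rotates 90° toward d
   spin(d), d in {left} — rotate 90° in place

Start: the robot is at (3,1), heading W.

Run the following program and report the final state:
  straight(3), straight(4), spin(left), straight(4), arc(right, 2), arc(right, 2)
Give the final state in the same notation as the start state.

begin: at (3,1), heading W
step 1 (straight(3)): at (0,1), heading W
step 2 (straight(4)): at (-4,1), heading W
step 3 (spin(left)): at (-4,1), heading S
step 4 (straight(4)): at (-4,-3), heading S
step 5 (arc(right, 2)): at (-6,-5), heading W
step 6 (arc(right, 2)): at (-8,-3), heading N

at (-8,-3), heading N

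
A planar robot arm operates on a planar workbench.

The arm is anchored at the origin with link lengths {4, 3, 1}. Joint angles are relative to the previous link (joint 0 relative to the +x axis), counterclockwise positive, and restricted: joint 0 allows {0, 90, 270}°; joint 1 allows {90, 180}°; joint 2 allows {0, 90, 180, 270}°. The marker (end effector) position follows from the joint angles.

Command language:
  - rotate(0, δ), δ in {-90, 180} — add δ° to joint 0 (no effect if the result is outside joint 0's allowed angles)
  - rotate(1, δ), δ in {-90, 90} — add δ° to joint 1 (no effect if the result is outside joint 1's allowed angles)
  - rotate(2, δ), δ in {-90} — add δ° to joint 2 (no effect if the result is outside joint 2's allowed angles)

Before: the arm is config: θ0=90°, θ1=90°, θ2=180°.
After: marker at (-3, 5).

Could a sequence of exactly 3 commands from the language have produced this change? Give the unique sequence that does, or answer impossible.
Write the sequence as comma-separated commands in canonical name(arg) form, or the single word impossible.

rotate(2, -90), rotate(2, -90), rotate(2, -90)

begin: config: θ0=90°, θ1=90°, θ2=180°
[1] after rotate(2, -90): config: θ0=90°, θ1=90°, θ2=90°
[2] after rotate(2, -90): config: θ0=90°, θ1=90°, θ2=0°
[3] after rotate(2, -90): config: θ0=90°, θ1=90°, θ2=270°
no other 3-command option fits: unique.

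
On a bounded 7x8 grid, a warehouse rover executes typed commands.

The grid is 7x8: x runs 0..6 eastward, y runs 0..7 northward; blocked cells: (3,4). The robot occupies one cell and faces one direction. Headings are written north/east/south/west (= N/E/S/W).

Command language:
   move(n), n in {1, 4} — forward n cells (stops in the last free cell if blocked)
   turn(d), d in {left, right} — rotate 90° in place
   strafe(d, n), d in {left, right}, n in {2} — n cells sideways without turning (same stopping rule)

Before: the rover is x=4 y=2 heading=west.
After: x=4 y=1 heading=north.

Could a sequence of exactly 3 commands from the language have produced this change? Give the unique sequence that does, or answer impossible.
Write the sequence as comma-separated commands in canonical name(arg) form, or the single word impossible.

strafe(left, 2), turn(right), move(1)

key: running move(1) before strafe(left, 2) would end elsewhere — order is forced
begin: x=4 y=2 heading=west
t=1 strafe(left, 2) ⇒ x=4 y=0 heading=west
t=2 turn(right) ⇒ x=4 y=0 heading=north
t=3 move(1) ⇒ x=4 y=1 heading=north
no rival 3-sequence matches.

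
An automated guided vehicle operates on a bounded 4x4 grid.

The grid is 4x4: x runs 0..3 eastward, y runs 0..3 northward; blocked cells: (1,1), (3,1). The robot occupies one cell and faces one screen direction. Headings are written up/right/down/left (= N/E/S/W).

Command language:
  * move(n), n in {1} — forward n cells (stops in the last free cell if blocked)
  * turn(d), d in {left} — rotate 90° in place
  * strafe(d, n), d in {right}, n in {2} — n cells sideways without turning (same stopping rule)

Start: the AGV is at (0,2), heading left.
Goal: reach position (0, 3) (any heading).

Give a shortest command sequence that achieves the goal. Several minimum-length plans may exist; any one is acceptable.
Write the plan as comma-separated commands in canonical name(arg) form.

strafe(right, 2)

begin: at (0,2), heading left
step 1 (strafe(right, 2)): at (0,3), heading left
shorter routes all fall short; 1 is best.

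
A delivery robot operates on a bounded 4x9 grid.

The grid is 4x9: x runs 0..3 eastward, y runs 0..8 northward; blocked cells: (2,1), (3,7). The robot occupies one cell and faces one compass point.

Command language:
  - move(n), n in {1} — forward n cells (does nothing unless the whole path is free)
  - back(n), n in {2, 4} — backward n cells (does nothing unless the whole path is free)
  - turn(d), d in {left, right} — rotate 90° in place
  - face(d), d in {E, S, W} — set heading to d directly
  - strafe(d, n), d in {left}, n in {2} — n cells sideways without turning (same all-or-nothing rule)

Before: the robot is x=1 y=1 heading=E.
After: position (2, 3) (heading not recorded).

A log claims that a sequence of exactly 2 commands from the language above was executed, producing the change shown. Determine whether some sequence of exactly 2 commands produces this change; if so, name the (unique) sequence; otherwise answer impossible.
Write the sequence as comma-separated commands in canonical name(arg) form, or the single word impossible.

strafe(left, 2), move(1)

key: order matters: swapping strafe(left, 2) and move(1) lands elsewhere
begin: x=1 y=1 heading=E
t=1 strafe(left, 2) ⇒ x=1 y=3 heading=E
t=2 move(1) ⇒ x=2 y=3 heading=E
no rival 2-sequence matches.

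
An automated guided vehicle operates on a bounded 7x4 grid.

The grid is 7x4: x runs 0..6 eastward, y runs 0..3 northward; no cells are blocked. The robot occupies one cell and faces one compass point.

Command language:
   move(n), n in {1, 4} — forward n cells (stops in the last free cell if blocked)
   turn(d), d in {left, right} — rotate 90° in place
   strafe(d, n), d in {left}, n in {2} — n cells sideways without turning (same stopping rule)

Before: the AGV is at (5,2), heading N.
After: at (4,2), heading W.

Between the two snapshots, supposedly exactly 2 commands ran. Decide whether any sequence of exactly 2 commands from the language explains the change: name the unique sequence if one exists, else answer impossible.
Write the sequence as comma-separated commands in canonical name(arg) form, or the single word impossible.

key: running move(1) before turn(left) would end elsewhere — order is forced
begin: at (5,2), heading N
[1] after turn(left): at (5,2), heading W
[2] after move(1): at (4,2), heading W
uniquely the one of 25 2-step routes that fits.

turn(left), move(1)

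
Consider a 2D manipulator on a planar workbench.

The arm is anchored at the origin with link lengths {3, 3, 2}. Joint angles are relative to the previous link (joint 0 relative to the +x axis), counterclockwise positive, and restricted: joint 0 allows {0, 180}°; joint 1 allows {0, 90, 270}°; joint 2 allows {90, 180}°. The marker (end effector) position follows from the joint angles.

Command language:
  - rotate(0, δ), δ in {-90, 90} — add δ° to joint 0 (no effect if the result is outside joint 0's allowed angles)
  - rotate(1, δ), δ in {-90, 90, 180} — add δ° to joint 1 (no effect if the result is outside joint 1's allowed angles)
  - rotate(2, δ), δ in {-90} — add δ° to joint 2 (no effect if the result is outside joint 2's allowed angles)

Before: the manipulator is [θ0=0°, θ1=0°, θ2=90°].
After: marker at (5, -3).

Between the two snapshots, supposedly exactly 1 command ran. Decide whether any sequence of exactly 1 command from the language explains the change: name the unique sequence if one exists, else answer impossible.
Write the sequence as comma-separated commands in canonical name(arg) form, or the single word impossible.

begin: [θ0=0°, θ1=0°, θ2=90°]
1. rotate(1, -90) → [θ0=0°, θ1=270°, θ2=90°]
uniquely the one of 6 1-step routes that fits.

rotate(1, -90)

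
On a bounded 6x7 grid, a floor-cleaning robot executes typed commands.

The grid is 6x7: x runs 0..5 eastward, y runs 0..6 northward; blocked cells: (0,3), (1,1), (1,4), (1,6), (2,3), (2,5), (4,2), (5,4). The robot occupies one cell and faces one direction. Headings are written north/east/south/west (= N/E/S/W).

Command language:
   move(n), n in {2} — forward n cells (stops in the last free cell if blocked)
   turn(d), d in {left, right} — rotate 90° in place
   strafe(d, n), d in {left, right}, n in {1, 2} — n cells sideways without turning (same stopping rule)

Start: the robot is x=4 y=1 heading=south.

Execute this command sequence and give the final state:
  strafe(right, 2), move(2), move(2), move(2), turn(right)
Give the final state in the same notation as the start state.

x=2 y=0 heading=west

t0: x=4 y=1 heading=south
step 1 (strafe(right, 2)): x=2 y=1 heading=south
step 2 (move(2)): x=2 y=0 heading=south
step 3 (move(2)): x=2 y=0 heading=south
step 4 (move(2)): x=2 y=0 heading=south
step 5 (turn(right)): x=2 y=0 heading=west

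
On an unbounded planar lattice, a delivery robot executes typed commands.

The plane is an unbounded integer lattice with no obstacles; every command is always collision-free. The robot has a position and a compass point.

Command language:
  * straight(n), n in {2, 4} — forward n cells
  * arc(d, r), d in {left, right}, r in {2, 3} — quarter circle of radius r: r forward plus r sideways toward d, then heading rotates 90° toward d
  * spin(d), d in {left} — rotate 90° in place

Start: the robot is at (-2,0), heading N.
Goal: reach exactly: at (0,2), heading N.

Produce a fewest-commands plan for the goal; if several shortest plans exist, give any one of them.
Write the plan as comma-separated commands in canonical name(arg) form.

begin: at (-2,0), heading N
[1] after arc(right, 2): at (0,2), heading E
[2] after spin(left): at (0,2), heading N
minimal: 2 command(s), checked below 2.

arc(right, 2), spin(left)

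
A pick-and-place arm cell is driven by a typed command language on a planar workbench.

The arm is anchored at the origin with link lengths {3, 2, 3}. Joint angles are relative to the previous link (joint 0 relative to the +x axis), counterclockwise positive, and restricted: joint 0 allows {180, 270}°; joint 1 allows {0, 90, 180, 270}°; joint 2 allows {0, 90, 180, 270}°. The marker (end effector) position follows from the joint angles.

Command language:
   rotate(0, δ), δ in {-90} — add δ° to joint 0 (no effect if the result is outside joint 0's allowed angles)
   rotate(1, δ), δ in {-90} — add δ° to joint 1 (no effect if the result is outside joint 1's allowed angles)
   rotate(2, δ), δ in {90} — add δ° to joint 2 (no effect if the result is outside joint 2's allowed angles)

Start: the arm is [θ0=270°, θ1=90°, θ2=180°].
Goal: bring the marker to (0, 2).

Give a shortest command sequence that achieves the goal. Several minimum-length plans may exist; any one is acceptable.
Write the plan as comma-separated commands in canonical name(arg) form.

initial: [θ0=270°, θ1=90°, θ2=180°]
step 1 (rotate(1, -90)): [θ0=270°, θ1=0°, θ2=180°]
step 2 (rotate(1, -90)): [θ0=270°, θ1=270°, θ2=180°]
step 3 (rotate(0, -90)): [θ0=180°, θ1=270°, θ2=180°]
step 4 (rotate(2, 90)): [θ0=180°, θ1=270°, θ2=270°]
no 3-step plan works, so 4 is optimal.

rotate(1, -90), rotate(1, -90), rotate(0, -90), rotate(2, 90)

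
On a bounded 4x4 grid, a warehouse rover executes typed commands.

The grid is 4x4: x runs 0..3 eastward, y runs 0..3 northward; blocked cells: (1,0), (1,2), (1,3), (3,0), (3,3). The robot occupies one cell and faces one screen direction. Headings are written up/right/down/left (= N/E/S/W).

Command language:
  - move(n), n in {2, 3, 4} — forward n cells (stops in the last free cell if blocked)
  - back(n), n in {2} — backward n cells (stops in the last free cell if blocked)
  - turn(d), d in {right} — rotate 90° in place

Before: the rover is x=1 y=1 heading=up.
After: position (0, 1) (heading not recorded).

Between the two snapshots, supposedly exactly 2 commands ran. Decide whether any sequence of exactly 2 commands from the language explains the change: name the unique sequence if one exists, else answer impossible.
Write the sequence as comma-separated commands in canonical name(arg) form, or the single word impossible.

turn(right), back(2)

key: back(2) runs into the grid edge before its full distance
t0: x=1 y=1 heading=up
step 1 (turn(right)): x=1 y=1 heading=right
step 2 (back(2)): x=0 y=1 heading=right
no rival 2-sequence matches.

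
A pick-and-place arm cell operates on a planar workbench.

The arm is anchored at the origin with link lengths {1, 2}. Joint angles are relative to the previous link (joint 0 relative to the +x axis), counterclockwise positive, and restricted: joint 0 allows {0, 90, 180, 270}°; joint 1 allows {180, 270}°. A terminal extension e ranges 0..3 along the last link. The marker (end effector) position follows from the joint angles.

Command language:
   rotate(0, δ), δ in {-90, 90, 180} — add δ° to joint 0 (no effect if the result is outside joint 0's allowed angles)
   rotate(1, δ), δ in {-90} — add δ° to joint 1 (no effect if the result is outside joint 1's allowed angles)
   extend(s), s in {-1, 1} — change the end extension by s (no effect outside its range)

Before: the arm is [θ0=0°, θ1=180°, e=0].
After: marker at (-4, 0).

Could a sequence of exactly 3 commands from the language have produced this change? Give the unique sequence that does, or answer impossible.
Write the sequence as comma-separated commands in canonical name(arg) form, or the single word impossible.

extend(1), extend(1), extend(1)

initial: [θ0=0°, θ1=180°, e=0]
1. extend(1) → [θ0=0°, θ1=180°, e=1]
2. extend(1) → [θ0=0°, θ1=180°, e=2]
3. extend(1) → [θ0=0°, θ1=180°, e=3]
no other 3-command option fits: unique.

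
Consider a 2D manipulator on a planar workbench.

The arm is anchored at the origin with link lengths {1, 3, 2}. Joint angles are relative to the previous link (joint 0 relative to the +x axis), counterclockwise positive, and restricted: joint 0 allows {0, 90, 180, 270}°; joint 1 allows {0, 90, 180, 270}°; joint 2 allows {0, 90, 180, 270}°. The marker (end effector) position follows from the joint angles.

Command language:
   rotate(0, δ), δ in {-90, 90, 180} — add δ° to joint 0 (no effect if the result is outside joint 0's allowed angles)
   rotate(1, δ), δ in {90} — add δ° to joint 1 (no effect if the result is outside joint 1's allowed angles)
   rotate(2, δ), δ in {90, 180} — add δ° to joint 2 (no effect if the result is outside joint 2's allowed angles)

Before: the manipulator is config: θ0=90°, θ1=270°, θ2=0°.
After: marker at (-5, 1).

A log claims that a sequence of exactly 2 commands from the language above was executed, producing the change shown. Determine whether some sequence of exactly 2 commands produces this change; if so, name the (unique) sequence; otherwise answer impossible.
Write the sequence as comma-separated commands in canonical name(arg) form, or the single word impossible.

rotate(1, 90), rotate(1, 90)

t0: config: θ0=90°, θ1=270°, θ2=0°
step 1 (rotate(1, 90)): config: θ0=90°, θ1=0°, θ2=0°
step 2 (rotate(1, 90)): config: θ0=90°, θ1=90°, θ2=0°
all 36 alternatives checked — unique.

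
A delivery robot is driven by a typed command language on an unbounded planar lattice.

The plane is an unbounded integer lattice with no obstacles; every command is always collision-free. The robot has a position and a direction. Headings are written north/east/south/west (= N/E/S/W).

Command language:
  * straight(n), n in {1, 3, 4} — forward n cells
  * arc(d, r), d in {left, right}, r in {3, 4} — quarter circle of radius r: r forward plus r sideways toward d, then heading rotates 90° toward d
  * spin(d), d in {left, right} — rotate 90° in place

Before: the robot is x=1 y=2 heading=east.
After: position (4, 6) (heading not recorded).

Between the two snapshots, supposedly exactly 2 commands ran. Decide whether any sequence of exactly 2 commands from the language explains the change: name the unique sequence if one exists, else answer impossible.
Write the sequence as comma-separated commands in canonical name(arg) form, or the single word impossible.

arc(left, 3), straight(1)

key: order matters: swapping arc(left, 3) and straight(1) lands elsewhere
initial: x=1 y=2 heading=east
1. arc(left, 3) → x=4 y=5 heading=north
2. straight(1) → x=4 y=6 heading=north
no other 2-command option fits: unique.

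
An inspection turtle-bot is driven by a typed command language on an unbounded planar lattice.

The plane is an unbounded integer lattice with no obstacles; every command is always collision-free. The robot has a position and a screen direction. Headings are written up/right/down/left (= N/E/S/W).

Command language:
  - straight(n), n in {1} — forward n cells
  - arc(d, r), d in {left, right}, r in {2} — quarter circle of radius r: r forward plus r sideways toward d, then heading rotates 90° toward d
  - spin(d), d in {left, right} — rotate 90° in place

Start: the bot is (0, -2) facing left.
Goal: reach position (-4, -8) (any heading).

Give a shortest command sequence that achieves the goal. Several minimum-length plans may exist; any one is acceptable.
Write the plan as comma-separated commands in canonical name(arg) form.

start: (0, -2) facing left
step 1 (arc(left, 2)): (-2, -4) facing down
step 2 (straight(1)): (-2, -5) facing down
step 3 (straight(1)): (-2, -6) facing down
step 4 (arc(right, 2)): (-4, -8) facing left
nothing shorter than 4 reaches the goal.

arc(left, 2), straight(1), straight(1), arc(right, 2)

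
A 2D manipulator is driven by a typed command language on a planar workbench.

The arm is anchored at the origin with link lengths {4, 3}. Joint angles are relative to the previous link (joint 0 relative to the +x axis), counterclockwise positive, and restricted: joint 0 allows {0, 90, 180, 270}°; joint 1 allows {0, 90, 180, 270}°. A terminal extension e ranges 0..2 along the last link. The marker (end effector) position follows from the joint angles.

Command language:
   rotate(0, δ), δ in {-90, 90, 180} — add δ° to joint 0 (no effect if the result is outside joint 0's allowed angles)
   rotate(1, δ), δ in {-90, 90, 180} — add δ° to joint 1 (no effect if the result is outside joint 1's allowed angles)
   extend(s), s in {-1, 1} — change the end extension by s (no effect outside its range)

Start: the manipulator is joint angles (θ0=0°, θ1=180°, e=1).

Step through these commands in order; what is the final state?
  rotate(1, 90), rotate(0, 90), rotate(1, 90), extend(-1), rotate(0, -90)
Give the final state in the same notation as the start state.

begin: joint angles (θ0=0°, θ1=180°, e=1)
[1] after rotate(1, 90): joint angles (θ0=0°, θ1=270°, e=1)
[2] after rotate(0, 90): joint angles (θ0=90°, θ1=270°, e=1)
[3] after rotate(1, 90): joint angles (θ0=90°, θ1=0°, e=1)
[4] after extend(-1): joint angles (θ0=90°, θ1=0°, e=0)
[5] after rotate(0, -90): joint angles (θ0=0°, θ1=0°, e=0)

joint angles (θ0=0°, θ1=0°, e=0)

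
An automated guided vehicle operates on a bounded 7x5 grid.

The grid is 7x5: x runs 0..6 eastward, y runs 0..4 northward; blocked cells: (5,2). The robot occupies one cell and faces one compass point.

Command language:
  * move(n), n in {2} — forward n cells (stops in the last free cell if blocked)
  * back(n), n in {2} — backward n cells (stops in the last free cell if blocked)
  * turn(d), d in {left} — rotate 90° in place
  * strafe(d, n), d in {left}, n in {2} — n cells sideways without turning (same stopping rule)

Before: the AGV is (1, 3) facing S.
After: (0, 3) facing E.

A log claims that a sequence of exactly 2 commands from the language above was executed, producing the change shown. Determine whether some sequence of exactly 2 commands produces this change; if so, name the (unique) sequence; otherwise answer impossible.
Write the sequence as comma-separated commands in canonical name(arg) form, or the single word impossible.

key: cell and facing (now E) both changed — the 2 commands mix motion and turning
start: (1, 3) facing S
t=1 turn(left) ⇒ (1, 3) facing E
t=2 back(2) ⇒ (0, 3) facing E
no other 2-command option fits: unique.

turn(left), back(2)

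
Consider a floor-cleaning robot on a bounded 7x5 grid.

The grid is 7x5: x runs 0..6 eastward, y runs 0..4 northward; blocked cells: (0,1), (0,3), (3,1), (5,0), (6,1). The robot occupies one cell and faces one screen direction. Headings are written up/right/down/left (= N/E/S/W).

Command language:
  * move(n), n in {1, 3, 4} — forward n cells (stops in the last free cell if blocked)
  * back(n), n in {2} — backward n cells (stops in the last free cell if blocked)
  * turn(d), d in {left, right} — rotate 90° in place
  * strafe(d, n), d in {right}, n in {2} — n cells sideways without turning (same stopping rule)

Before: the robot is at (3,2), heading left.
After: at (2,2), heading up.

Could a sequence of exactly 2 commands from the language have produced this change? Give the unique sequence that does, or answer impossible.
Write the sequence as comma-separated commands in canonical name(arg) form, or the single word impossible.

key: cell and facing (now N) both changed — the 2 commands mix motion and turning
from: at (3,2), heading left
step 1 (move(1)): at (2,2), heading left
step 2 (turn(right)): at (2,2), heading up
all 49 alternatives checked — unique.

move(1), turn(right)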